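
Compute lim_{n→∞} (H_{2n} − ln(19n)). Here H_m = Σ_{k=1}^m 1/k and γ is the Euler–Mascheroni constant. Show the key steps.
lim = ln(2/19) + γ

By Euler-Maclaurin, H_m = ln m + γ + O(1/m). So
  H_{2n} − ln(19n) = ln(2n) + γ − ln(19n) + O(1/n)
                       = ln(2/19) + γ + O(1/n).
Hence the limit is ln(2/19) + γ.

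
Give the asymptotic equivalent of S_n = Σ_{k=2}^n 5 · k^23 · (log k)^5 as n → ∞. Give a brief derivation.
S_n ~ 5 · n^24 · (log n)^5 / 24

By integral comparison, S_n = ∫_1^n 5 · x^23 · (log x)^5 dx + O(n^23 · (log n)^5). For the integral, the leading term of ∫_1^n x^23 (log x)^5 dx is n^24/24 · (log n)^5 (by repeated integration by parts; each step lowers the log-exponent and produces a relatively O(1/log n) correction). Hence S_n ~ 5 · n^24 · (log n)^5 / 24.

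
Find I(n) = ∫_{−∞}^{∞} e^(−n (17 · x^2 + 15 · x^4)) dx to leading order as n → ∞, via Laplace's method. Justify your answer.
I(n) ~ sqrt(π/(17n))

φ(x) = 17 · x^2 + 15 · x^4 has its unique global minimum at x* = 0 (since φ'(x) = 34x + 60x^3 = 0 only at x = 0 for real x with both coefficients positive, and φ → ∞ as |x| → ∞). At x* = 0, φ(0) = 0 and φ''(0) = 34. Laplace's method then gives
  I(n) ~ sqrt(2π / (n · φ''(0))) · e^(−n φ(0)) = sqrt(2π / (34n)) = sqrt(π/(17n)).
The 15 · x^4 term contributes only at subleading order (an O(1/n) relative correction).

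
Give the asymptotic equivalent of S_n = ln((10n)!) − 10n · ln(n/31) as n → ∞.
S_n ~ 10n · (ln 310 − 1) + O(ln n)

Stirling: ln((10n)!) = 10n ln(10n) − 10n + O(ln n).
  S_n = 10n ln(10n) − 10n − 10n ln(n/31) + O(ln n)
      = 10n ln(10n) − 10n ln n + 10n ln 31 − 10n + O(ln n)
      = 10n ln 10 + 10n ln 31 − 10n + O(ln n)
      = 10n (ln 310 − 1) + O(ln n).
Numerically ln(310) − 1 ≈ 4.7366.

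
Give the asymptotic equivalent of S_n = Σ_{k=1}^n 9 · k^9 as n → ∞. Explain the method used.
S_n ~ 9 · n^10 / 10

By integral comparison (Euler-Maclaurin), Σ_{k=1}^n 9 · k^9 = 9 · ∫_0^n x^9 dx + O(n^9) = 9 · n^10/10 + O(n^9). (Equivalently, Faulhaber's formula gives the same leading term.)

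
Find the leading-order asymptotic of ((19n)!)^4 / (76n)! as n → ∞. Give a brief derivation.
((19n)!)^4/(76n)! ~ ((2π·19n)^(3/2) / 2) · 4^(−4·19n)  →  0

Write N = 19n. Stirling: N! ~ sqrt(2π N)(N/e)^N and (4N)! ~ sqrt(2π·4N)·(4N/e)^(4N).
  (N!)^4/(4N)! ~ (2π N)^(4/2) (N/e)^(4N) / [sqrt(2π·4N) (4N/e)^(4N)]
     = (2π N)^(4/2) / sqrt(2π·4N) · (N/(4N))^(4N)
     = (2π N)^((4−1)/2) / 2 · 4^(−4N).
Since 4^4 > 1, the factor 4^(−4N) decays exponentially, so the ratio → 0. Substituting N = 19n gives the stated form.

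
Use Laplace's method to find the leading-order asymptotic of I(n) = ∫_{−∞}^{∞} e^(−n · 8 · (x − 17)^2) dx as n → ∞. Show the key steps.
I(n) = sqrt(π/(8n))

Here φ(x) = 8 · (x − 17)^2 has its unique minimum at x* = 17 with φ(x*) = 0 and φ''(x*) = 16. Laplace's method gives
  I(n) ~ e^(−n φ(x*)) · sqrt(2π / (n · φ''(x*))) = sqrt(2π / (16n)) = sqrt(π/(8n)).
This is exact: substituting u = (x − 17)·sqrt(8n) gives I(n) = (1/sqrt(8n)) ∫_{−∞}^{∞} e^(−u^2) du = sqrt(π/(8n)).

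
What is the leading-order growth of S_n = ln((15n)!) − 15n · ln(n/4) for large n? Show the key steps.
S_n ~ 15n · (ln 60 − 1) + O(ln n)

Stirling: ln((15n)!) = 15n ln(15n) − 15n + O(ln n).
  S_n = 15n ln(15n) − 15n − 15n ln(n/4) + O(ln n)
      = 15n ln(15n) − 15n ln n + 15n ln 4 − 15n + O(ln n)
      = 15n ln 15 + 15n ln 4 − 15n + O(ln n)
      = 15n (ln 60 − 1) + O(ln n).
Numerically ln(60) − 1 ≈ 3.0943.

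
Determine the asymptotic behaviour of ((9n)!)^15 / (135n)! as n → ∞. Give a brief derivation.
((9n)!)^15/(135n)! ~ ((2π·9n)^(14/2) / sqrt(15)) · 15^(−15·9n)  →  0

Write N = 9n. Stirling: N! ~ sqrt(2π N)(N/e)^N and (15N)! ~ sqrt(2π·15N)·(15N/e)^(15N).
  (N!)^15/(15N)! ~ (2π N)^(15/2) (N/e)^(15N) / [sqrt(2π·15N) (15N/e)^(15N)]
     = (2π N)^(15/2) / sqrt(2π·15N) · (N/(15N))^(15N)
     = (2π N)^((15−1)/2) / sqrt(15) · 15^(−15N).
Since 15^15 > 1, the factor 15^(−15N) decays exponentially, so the ratio → 0. Substituting N = 9n gives the stated form.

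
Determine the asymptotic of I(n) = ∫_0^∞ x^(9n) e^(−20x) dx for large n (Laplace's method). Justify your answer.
I(n) ~ (sqrt(2π·9n) / 20) · (9n/(20e))^(9n)

Write the integrand as exp(9n ln x − 20x) and set f(x) = 9n ln x − 20x. Then f'(x) = 9n/x − 20 = 0 at x* = 9n/20, and f''(x*) = −9n/x*^2 = −20^2/(9n). Laplace's method (interior maximum) gives
  I(n) ~ e^(f(x*)) · sqrt(2π / |f''(x*)|)
        = exp(9n ln(9n/20) − 9n) · sqrt(2π · 9n / 20^2)
        = (9n/20)^(9n) e^(−9n) · sqrt(2π·9n) / 20
        = (sqrt(2π·9n) / 20) · (9n/(20e))^(9n).
This matches Γ(9n+1)/20^(9n+1) with Stirling applied to Γ.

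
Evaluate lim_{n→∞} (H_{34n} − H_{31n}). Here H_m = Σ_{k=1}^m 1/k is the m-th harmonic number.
lim = ln(34/31)

Euler-Maclaurin gives H_m = ln m + γ + 1/(2m) + O(1/m^2). The γ and O(1/m) terms cancel in the difference:
  H_{34n} − H_{31n} = ln(34n) − ln(31n) + O(1/n) = ln(34/31) + O(1/n).
Hence the limit is ln(34/31).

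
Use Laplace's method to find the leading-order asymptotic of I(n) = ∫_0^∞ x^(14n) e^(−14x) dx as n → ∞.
I(n) ~ (sqrt(2π·14n) / 14) · (14n/(14e))^(14n)

Write the integrand as exp(14n ln x − 14x) and set f(x) = 14n ln x − 14x. Then f'(x) = 14n/x − 14 = 0 at x* = 14n/14, and f''(x*) = −14n/x*^2 = −14^2/(14n). Laplace's method (interior maximum) gives
  I(n) ~ e^(f(x*)) · sqrt(2π / |f''(x*)|)
        = exp(14n ln(14n/14) − 14n) · sqrt(2π · 14n / 14^2)
        = (14n/14)^(14n) e^(−14n) · sqrt(2π·14n) / 14
        = (sqrt(2π·14n) / 14) · (14n/(14e))^(14n).
This matches Γ(14n+1)/14^(14n+1) with Stirling applied to Γ.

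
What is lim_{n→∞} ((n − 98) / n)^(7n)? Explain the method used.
lim = e^(−686)

Rewrite as (1 − 98/n)^(7n). By the standard limit (1 + x/n)^n → e^x, we have (1 − 98/n)^n → e^(−98), and raising to the 7th power gives e^(−686).
More precisely, ln[(1 − 98/n)^(7n)] = 7n · ln(1 − 98/n) = 7n · (-98/n + O(1/n^2)) = -686 + O(1/n) → -686.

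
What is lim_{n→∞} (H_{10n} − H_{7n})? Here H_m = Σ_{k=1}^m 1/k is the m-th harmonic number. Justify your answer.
lim = ln(10/7)

Euler-Maclaurin gives H_m = ln m + γ + 1/(2m) + O(1/m^2). The γ and O(1/m) terms cancel in the difference:
  H_{10n} − H_{7n} = ln(10n) − ln(7n) + O(1/n) = ln(10/7) + O(1/n).
Hence the limit is ln(10/7).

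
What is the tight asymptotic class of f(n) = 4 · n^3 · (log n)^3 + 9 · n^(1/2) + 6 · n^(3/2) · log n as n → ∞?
f(n) ∈ Θ(n^3 · (log n)^3)

Compare the terms by growth order. For large n, n^a · (log n)^b dominates n^a' · (log n)^b' iff a > a', or (a = a' and b > b'). Ranking the 3 terms shows the dominant one is 4 · n^3 · (log n)^3. Hence f(n) ∈ Θ(n^3 · (log n)^3).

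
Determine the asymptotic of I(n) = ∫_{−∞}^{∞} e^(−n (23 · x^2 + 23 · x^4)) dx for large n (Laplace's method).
I(n) ~ sqrt(π/(23n))

φ(x) = 23 · x^2 + 23 · x^4 has its unique global minimum at x* = 0 (since φ'(x) = 46x + 92x^3 = 0 only at x = 0 for real x with both coefficients positive, and φ → ∞ as |x| → ∞). At x* = 0, φ(0) = 0 and φ''(0) = 46. Laplace's method then gives
  I(n) ~ sqrt(2π / (n · φ''(0))) · e^(−n φ(0)) = sqrt(2π / (46n)) = sqrt(π/(23n)).
The 23 · x^4 term contributes only at subleading order (an O(1/n) relative correction).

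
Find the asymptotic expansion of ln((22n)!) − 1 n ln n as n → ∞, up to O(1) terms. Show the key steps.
ln((22n)!) − 1 n ln n = 21 n ln n + 22(ln 22 − 1) n + (1/2) ln(2π·22n) + O(1/n)

Stirling: ln((22n)!) = 22n ln(22n) − 22n + (1/2) ln(2π·22n) + O(1/n).
Expand 22n ln(22n) = 22n (ln n + ln 22) = 22n ln n + 22n ln 22.
Subtract 1n ln n: leading term is (22 − 1) n ln n = 21 n ln n. The next term is 22n ln 22 − 22n = 22(ln 22 − 1) n. Then the (1/2) ln(2π·22n) correction.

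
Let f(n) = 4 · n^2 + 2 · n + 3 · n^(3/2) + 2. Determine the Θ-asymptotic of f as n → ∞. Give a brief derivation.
f(n) ∈ Θ(n^2)

Compare the terms by growth order. For large n, n^a · (log n)^b dominates n^a' · (log n)^b' iff a > a', or (a = a' and b > b'). Ranking the 4 terms shows the dominant one is 4 · n^2. Hence f(n) ∈ Θ(n^2).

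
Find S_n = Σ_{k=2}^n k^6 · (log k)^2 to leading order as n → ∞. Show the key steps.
S_n ~ n^7 · (log n)^2 / 7

By integral comparison, S_n = ∫_1^n x^6 · (log x)^2 dx + O(n^6 · (log n)^2). For the integral, the leading term of ∫_1^n x^6 (log x)^2 dx is n^7/7 · (log n)^2 (by repeated integration by parts; each step lowers the log-exponent and produces a relatively O(1/log n) correction). Hence S_n ~ n^7 · (log n)^2 / 7.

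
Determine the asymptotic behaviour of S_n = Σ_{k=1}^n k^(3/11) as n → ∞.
S_n ~ (11/14) · n^(14/11)

Integral comparison: Σ_{k=1}^n k^(3/11) = ∫_0^n x^(3/11) dx + O(n^(3/11)). The integral is n^(1 + 3/11) / (1 + 3/11) = n^((3+11)/11) / ((3+11)/11) = (11/14) · n^(14/11).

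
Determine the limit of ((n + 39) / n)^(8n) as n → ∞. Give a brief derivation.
lim = e^312

Rewrite as (1 + 39/n)^(8n). By the standard limit (1 + x/n)^n → e^x, we have (1 + 39/n)^n → e^39, and raising to the 8th power gives e^312.
More precisely, ln[(1 + 39/n)^(8n)] = 8n · ln(1 + 39/n) = 8n · (39/n + O(1/n^2)) = 312 + O(1/n) → 312.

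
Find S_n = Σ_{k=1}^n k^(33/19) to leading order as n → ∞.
S_n ~ (19/52) · n^(52/19)

Integral comparison: Σ_{k=1}^n k^(33/19) = ∫_0^n x^(33/19) dx + O(n^(33/19)). The integral is n^(1 + 33/19) / (1 + 33/19) = n^((33+19)/19) / ((33+19)/19) = (19/52) · n^(52/19).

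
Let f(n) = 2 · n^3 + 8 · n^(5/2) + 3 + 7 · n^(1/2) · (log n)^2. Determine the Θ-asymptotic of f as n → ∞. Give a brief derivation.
f(n) ∈ Θ(n^3)

Compare the terms by growth order. For large n, n^a · (log n)^b dominates n^a' · (log n)^b' iff a > a', or (a = a' and b > b'). Ranking the 4 terms shows the dominant one is 2 · n^3. Hence f(n) ∈ Θ(n^3).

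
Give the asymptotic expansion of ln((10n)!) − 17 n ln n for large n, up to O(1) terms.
ln((10n)!) − 17 n ln n = −7 n ln n + 10(ln 10 − 1) n + (1/2) ln(2π·10n) + O(1/n)

Stirling: ln((10n)!) = 10n ln(10n) − 10n + (1/2) ln(2π·10n) + O(1/n).
Expand 10n ln(10n) = 10n (ln n + ln 10) = 10n ln n + 10n ln 10.
Subtract 17n ln n: leading term is (10 − 17) n ln n = −7 n ln n. The next term is 10n ln 10 − 10n = 10(ln 10 − 1) n. Then the (1/2) ln(2π·10n) correction.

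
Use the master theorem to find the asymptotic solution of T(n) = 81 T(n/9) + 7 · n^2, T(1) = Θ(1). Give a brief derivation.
T(n) = Θ(n^2 log n)

log_9 81 = 2, and f(n) = 7 · n^2 = Θ(n^(log_9 81)). This is Case 2 of the master theorem: T(n) = Θ(f(n) · log n) = Θ(n^2 log n).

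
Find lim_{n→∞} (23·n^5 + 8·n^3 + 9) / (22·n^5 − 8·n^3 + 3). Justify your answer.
lim = 23/22

For large n the leading n^5 terms dominate both numerator and denominator. Dividing top and bottom by n^5, every other term tends to 0, leaving 23/22.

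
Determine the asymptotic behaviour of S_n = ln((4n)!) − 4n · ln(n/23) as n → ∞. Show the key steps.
S_n ~ 4n · (ln 92 − 1) + O(ln n)

Stirling: ln((4n)!) = 4n ln(4n) − 4n + O(ln n).
  S_n = 4n ln(4n) − 4n − 4n ln(n/23) + O(ln n)
      = 4n ln(4n) − 4n ln n + 4n ln 23 − 4n + O(ln n)
      = 4n ln 4 + 4n ln 23 − 4n + O(ln n)
      = 4n (ln 92 − 1) + O(ln n).
Numerically ln(92) − 1 ≈ 3.5218.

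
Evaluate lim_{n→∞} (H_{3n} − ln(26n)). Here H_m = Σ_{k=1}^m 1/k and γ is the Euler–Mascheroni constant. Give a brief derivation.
lim = ln(3/26) + γ

By Euler-Maclaurin, H_m = ln m + γ + O(1/m). So
  H_{3n} − ln(26n) = ln(3n) + γ − ln(26n) + O(1/n)
                       = ln(3/26) + γ + O(1/n).
Hence the limit is ln(3/26) + γ.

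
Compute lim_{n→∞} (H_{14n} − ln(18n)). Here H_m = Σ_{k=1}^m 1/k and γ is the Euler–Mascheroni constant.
lim = ln(7/9) + γ

By Euler-Maclaurin, H_m = ln m + γ + O(1/m). So
  H_{14n} − ln(18n) = ln(14n) + γ − ln(18n) + O(1/n)
                       = ln(14/18) + γ + O(1/n).
Hence the limit is ln(14/18) + γ (= ln(7/9)).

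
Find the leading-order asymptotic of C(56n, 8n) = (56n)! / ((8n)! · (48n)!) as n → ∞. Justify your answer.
C(56n, 8n) ~ (823543/46656)^(8n) · sqrt(7/(12π·8n))

Write N = 8n. Apply Stirling to each factorial:
  (7N)! ~ sqrt(2π·7N) · (7N/e)^(7N),
  N! ~ sqrt(2π N) · (N/e)^N,
  (6N)! ~ sqrt(2π·6N) · (6N/e)^(6N).
The exponential factors combine to (7N)^(7N) / (N^N · (6N)^(6N)) = 7^(7N)/6^(6N) = (7^7/6^6)^N = (823543/46656)^N.
The square-root prefactors combine to sqrt(2π·7N) / (sqrt(2π N)·sqrt(2π·6N)) = sqrt(7 / (2π·6·N)) = sqrt(7/(12π·8n)).
Substituting N = 8n: C(56n, 8n) ~ (823543/46656)^(8n) · sqrt(7/(12π·8n)).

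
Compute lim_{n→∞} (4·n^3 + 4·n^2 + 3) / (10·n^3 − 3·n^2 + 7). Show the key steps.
lim = 4/10 = 2/5

For large n the leading n^3 terms dominate both numerator and denominator. Dividing top and bottom by n^3, every other term tends to 0, leaving 4/10 = 2/5.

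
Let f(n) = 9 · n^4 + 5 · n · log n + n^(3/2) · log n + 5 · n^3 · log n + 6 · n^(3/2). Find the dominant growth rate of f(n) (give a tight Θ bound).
f(n) ∈ Θ(n^4)

Compare the terms by growth order. For large n, n^a · (log n)^b dominates n^a' · (log n)^b' iff a > a', or (a = a' and b > b'). Ranking the 5 terms shows the dominant one is 9 · n^4. Hence f(n) ∈ Θ(n^4).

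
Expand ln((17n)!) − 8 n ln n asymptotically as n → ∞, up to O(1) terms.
ln((17n)!) − 8 n ln n = 9 n ln n + 17(ln 17 − 1) n + (1/2) ln(2π·17n) + O(1/n)

Stirling: ln((17n)!) = 17n ln(17n) − 17n + (1/2) ln(2π·17n) + O(1/n).
Expand 17n ln(17n) = 17n (ln n + ln 17) = 17n ln n + 17n ln 17.
Subtract 8n ln n: leading term is (17 − 8) n ln n = 9 n ln n. The next term is 17n ln 17 − 17n = 17(ln 17 − 1) n. Then the (1/2) ln(2π·17n) correction.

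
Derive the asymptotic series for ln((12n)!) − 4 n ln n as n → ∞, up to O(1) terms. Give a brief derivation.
ln((12n)!) − 4 n ln n = 8 n ln n + 12(ln 12 − 1) n + (1/2) ln(2π·12n) + O(1/n)

Stirling: ln((12n)!) = 12n ln(12n) − 12n + (1/2) ln(2π·12n) + O(1/n).
Expand 12n ln(12n) = 12n (ln n + ln 12) = 12n ln n + 12n ln 12.
Subtract 4n ln n: leading term is (12 − 4) n ln n = 8 n ln n. The next term is 12n ln 12 − 12n = 12(ln 12 − 1) n. Then the (1/2) ln(2π·12n) correction.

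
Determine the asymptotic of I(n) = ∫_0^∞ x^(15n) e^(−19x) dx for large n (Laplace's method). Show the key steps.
I(n) ~ (sqrt(2π·15n) / 19) · (15n/(19e))^(15n)

Write the integrand as exp(15n ln x − 19x) and set f(x) = 15n ln x − 19x. Then f'(x) = 15n/x − 19 = 0 at x* = 15n/19, and f''(x*) = −15n/x*^2 = −19^2/(15n). Laplace's method (interior maximum) gives
  I(n) ~ e^(f(x*)) · sqrt(2π / |f''(x*)|)
        = exp(15n ln(15n/19) − 15n) · sqrt(2π · 15n / 19^2)
        = (15n/19)^(15n) e^(−15n) · sqrt(2π·15n) / 19
        = (sqrt(2π·15n) / 19) · (15n/(19e))^(15n).
This matches Γ(15n+1)/19^(15n+1) with Stirling applied to Γ.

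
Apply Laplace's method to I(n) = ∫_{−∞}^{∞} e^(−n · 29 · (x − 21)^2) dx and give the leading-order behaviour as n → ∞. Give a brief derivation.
I(n) = sqrt(π/(29n))

Here φ(x) = 29 · (x − 21)^2 has its unique minimum at x* = 21 with φ(x*) = 0 and φ''(x*) = 58. Laplace's method gives
  I(n) ~ e^(−n φ(x*)) · sqrt(2π / (n · φ''(x*))) = sqrt(2π / (58n)) = sqrt(π/(29n)).
This is exact: substituting u = (x − 21)·sqrt(29n) gives I(n) = (1/sqrt(29n)) ∫_{−∞}^{∞} e^(−u^2) du = sqrt(π/(29n)).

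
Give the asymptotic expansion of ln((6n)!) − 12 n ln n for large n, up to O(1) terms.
ln((6n)!) − 12 n ln n = −6 n ln n + 6(ln 6 − 1) n + (1/2) ln(2π·6n) + O(1/n)

Stirling: ln((6n)!) = 6n ln(6n) − 6n + (1/2) ln(2π·6n) + O(1/n).
Expand 6n ln(6n) = 6n (ln n + ln 6) = 6n ln n + 6n ln 6.
Subtract 12n ln n: leading term is (6 − 12) n ln n = −6 n ln n. The next term is 6n ln 6 − 6n = 6(ln 6 − 1) n. Then the (1/2) ln(2π·6n) correction.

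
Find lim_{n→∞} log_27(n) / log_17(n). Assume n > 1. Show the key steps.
lim = ln(17) / ln(27) = log_27(17)

Change of base: log_27(n) = ln n / ln 27 and log_17(n) = ln n / ln 17. The ratio is (ln n / ln 27) · (ln 17 / ln n) = ln 17 / ln 27, a constant independent of n. So the limit is ln 17 / ln 27 = log_27(17).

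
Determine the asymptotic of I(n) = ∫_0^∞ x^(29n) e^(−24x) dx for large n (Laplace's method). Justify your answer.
I(n) ~ (sqrt(2π·29n) / 24) · (29n/(24e))^(29n)

Write the integrand as exp(29n ln x − 24x) and set f(x) = 29n ln x − 24x. Then f'(x) = 29n/x − 24 = 0 at x* = 29n/24, and f''(x*) = −29n/x*^2 = −24^2/(29n). Laplace's method (interior maximum) gives
  I(n) ~ e^(f(x*)) · sqrt(2π / |f''(x*)|)
        = exp(29n ln(29n/24) − 29n) · sqrt(2π · 29n / 24^2)
        = (29n/24)^(29n) e^(−29n) · sqrt(2π·29n) / 24
        = (sqrt(2π·29n) / 24) · (29n/(24e))^(29n).
This matches Γ(29n+1)/24^(29n+1) with Stirling applied to Γ.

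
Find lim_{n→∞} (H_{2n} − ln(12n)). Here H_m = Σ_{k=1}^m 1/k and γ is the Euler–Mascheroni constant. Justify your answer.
lim = −ln 6 + γ

By Euler-Maclaurin, H_m = ln m + γ + O(1/m). So
  H_{2n} − ln(12n) = ln(2n) + γ − ln(12n) + O(1/n)
                       = ln(2/12) + γ + O(1/n).
Hence the limit is ln(2/12) + γ (= −ln 6).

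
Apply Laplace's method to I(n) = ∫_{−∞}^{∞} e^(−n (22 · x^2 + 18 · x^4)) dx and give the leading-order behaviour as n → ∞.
I(n) ~ sqrt(π/(22n))

φ(x) = 22 · x^2 + 18 · x^4 has its unique global minimum at x* = 0 (since φ'(x) = 44x + 72x^3 = 0 only at x = 0 for real x with both coefficients positive, and φ → ∞ as |x| → ∞). At x* = 0, φ(0) = 0 and φ''(0) = 44. Laplace's method then gives
  I(n) ~ sqrt(2π / (n · φ''(0))) · e^(−n φ(0)) = sqrt(2π / (44n)) = sqrt(π/(22n)).
The 18 · x^4 term contributes only at subleading order (an O(1/n) relative correction).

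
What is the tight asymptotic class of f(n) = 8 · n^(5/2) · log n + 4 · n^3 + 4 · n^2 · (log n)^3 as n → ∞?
f(n) ∈ Θ(n^3)

Compare the terms by growth order. For large n, n^a · (log n)^b dominates n^a' · (log n)^b' iff a > a', or (a = a' and b > b'). Ranking the 3 terms shows the dominant one is 4 · n^3. Hence f(n) ∈ Θ(n^3).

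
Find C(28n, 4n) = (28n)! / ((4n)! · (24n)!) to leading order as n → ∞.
C(28n, 4n) ~ (823543/46656)^(4n) · sqrt(7/(12π·4n))

Write N = 4n. Apply Stirling to each factorial:
  (7N)! ~ sqrt(2π·7N) · (7N/e)^(7N),
  N! ~ sqrt(2π N) · (N/e)^N,
  (6N)! ~ sqrt(2π·6N) · (6N/e)^(6N).
The exponential factors combine to (7N)^(7N) / (N^N · (6N)^(6N)) = 7^(7N)/6^(6N) = (7^7/6^6)^N = (823543/46656)^N.
The square-root prefactors combine to sqrt(2π·7N) / (sqrt(2π N)·sqrt(2π·6N)) = sqrt(7 / (2π·6·N)) = sqrt(7/(12π·4n)).
Substituting N = 4n: C(28n, 4n) ~ (823543/46656)^(4n) · sqrt(7/(12π·4n)).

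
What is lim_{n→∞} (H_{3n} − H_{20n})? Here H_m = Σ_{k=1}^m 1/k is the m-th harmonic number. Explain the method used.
lim = ln(3/20)

Euler-Maclaurin gives H_m = ln m + γ + 1/(2m) + O(1/m^2). The γ and O(1/m) terms cancel in the difference:
  H_{3n} − H_{20n} = ln(3n) − ln(20n) + O(1/n) = ln(3/20) + O(1/n).
Hence the limit is ln(3/20).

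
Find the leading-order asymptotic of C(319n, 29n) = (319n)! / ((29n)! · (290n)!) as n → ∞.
C(319n, 29n) ~ (285311670611/10000000000)^(29n) · sqrt(11/(20π·29n))

Write N = 29n. Apply Stirling to each factorial:
  (11N)! ~ sqrt(2π·11N) · (11N/e)^(11N),
  N! ~ sqrt(2π N) · (N/e)^N,
  (10N)! ~ sqrt(2π·10N) · (10N/e)^(10N).
The exponential factors combine to (11N)^(11N) / (N^N · (10N)^(10N)) = 11^(11N)/10^(10N) = (11^11/10^10)^N = (285311670611/10000000000)^N.
The square-root prefactors combine to sqrt(2π·11N) / (sqrt(2π N)·sqrt(2π·10N)) = sqrt(11 / (2π·10·N)) = sqrt(11/(20π·29n)).
Substituting N = 29n: C(319n, 29n) ~ (285311670611/10000000000)^(29n) · sqrt(11/(20π·29n)).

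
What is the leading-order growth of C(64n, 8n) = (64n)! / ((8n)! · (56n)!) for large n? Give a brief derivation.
C(64n, 8n) ~ (16777216/823543)^(8n) · sqrt(4/(7π·8n))

Write N = 8n. Apply Stirling to each factorial:
  (8N)! ~ sqrt(2π·8N) · (8N/e)^(8N),
  N! ~ sqrt(2π N) · (N/e)^N,
  (7N)! ~ sqrt(2π·7N) · (7N/e)^(7N).
The exponential factors combine to (8N)^(8N) / (N^N · (7N)^(7N)) = 8^(8N)/7^(7N) = (8^8/7^7)^N = (16777216/823543)^N.
The square-root prefactors combine to sqrt(2π·8N) / (sqrt(2π N)·sqrt(2π·7N)) = sqrt(8 / (2π·7·N)) = sqrt(4/(7π·8n)).
Substituting N = 8n: C(64n, 8n) ~ (16777216/823543)^(8n) · sqrt(4/(7π·8n)).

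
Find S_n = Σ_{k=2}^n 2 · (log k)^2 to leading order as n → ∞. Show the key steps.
S_n ~ 2 · n · (log n)^2

By integral comparison, S_n = ∫_1^n 2 · (log x)^2 dx + O((log n)^2). For the integral, the leading term of ∫_1^n (log x)^2 dx is n · (log n)^2 (by repeated integration by parts; each step lowers the log-exponent and produces a relatively O(1/log n) correction). Hence S_n ~ 2 · n · (log n)^2.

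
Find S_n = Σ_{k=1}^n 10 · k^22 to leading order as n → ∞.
S_n ~ 10 · n^23 / 23

By integral comparison (Euler-Maclaurin), Σ_{k=1}^n 10 · k^22 = 10 · ∫_0^n x^22 dx + O(n^22) = 10 · n^23/23 + O(n^22). (Equivalently, Faulhaber's formula gives the same leading term.)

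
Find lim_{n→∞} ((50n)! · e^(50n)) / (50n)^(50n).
lim = ∞

Stirling: (50n)! ~ sqrt(2π·50n) · (50n/e)^(50n). Hence
  (50n)! · e^(50n) / (50n)^(50n) ~ sqrt(2π·50n) = sqrt(2π·50) · sqrt(n) → ∞.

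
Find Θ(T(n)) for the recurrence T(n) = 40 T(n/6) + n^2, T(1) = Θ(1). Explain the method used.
T(n) = Θ(n^(log_6 40))

Master theorem: compare f(n) = n^2 to n^(log_6 40) where log_6 40 ≈ 2.059. Since 2 < log_6 40, we have f(n) = O(n^(log_6 40 − ε)) for some ε > 0 — Case 1. Hence T(n) = Θ(n^(log_6 40)).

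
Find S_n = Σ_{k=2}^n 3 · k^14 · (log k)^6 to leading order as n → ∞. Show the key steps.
S_n ~ n^15 · (log n)^6 / 5

By integral comparison, S_n = ∫_1^n 3 · x^14 · (log x)^6 dx + O(n^14 · (log n)^6). For the integral, the leading term of ∫_1^n x^14 (log x)^6 dx is n^15/15 · (log n)^6 (by repeated integration by parts; each step lowers the log-exponent and produces a relatively O(1/log n) correction). Hence S_n ~ n^15 · (log n)^6 / 5.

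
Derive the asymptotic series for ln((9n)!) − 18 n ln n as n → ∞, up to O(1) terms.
ln((9n)!) − 18 n ln n = −9 n ln n + 9(ln 9 − 1) n + (1/2) ln(2π·9n) + O(1/n)

Stirling: ln((9n)!) = 9n ln(9n) − 9n + (1/2) ln(2π·9n) + O(1/n).
Expand 9n ln(9n) = 9n (ln n + ln 9) = 9n ln n + 9n ln 9.
Subtract 18n ln n: leading term is (9 − 18) n ln n = −9 n ln n. The next term is 9n ln 9 − 9n = 9(ln 9 − 1) n. Then the (1/2) ln(2π·9n) correction.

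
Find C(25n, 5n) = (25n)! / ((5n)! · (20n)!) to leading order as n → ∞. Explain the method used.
C(25n, 5n) ~ (3125/256)^(5n) · sqrt(5/(8π·5n))

Write N = 5n. Apply Stirling to each factorial:
  (5N)! ~ sqrt(2π·5N) · (5N/e)^(5N),
  N! ~ sqrt(2π N) · (N/e)^N,
  (4N)! ~ sqrt(2π·4N) · (4N/e)^(4N).
The exponential factors combine to (5N)^(5N) / (N^N · (4N)^(4N)) = 5^(5N)/4^(4N) = (5^5/4^4)^N = (3125/256)^N.
The square-root prefactors combine to sqrt(2π·5N) / (sqrt(2π N)·sqrt(2π·4N)) = sqrt(5 / (2π·4·N)) = sqrt(5/(8π·5n)).
Substituting N = 5n: C(25n, 5n) ~ (3125/256)^(5n) · sqrt(5/(8π·5n)).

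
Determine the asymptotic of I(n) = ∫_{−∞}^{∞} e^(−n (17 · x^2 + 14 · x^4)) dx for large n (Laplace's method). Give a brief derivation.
I(n) ~ sqrt(π/(17n))

φ(x) = 17 · x^2 + 14 · x^4 has its unique global minimum at x* = 0 (since φ'(x) = 34x + 56x^3 = 0 only at x = 0 for real x with both coefficients positive, and φ → ∞ as |x| → ∞). At x* = 0, φ(0) = 0 and φ''(0) = 34. Laplace's method then gives
  I(n) ~ sqrt(2π / (n · φ''(0))) · e^(−n φ(0)) = sqrt(2π / (34n)) = sqrt(π/(17n)).
The 14 · x^4 term contributes only at subleading order (an O(1/n) relative correction).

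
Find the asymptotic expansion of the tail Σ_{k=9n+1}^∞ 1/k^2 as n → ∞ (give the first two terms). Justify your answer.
Σ_{k>9n} 1/k^2 = 1/(1 · (9n)) − 1/(2 · (9n)^2) + O(1/(9n)^3)

Compare to the integral: ∫_{9n}^∞ x^(−2) dx = [−x^(−1)/1]_{9n}^∞ = 1/((2−1)·(9n)). The Euler-Maclaurin correction adds −f(9n)/2 = −1/(2·(9n)^2). Euler-Maclaurin then gives
  Σ_{k>9n} 1/k^2 = ∫_{9n}^∞ dx/x^2 − 1/(2·(9n)^2) + O(1/(9n)^3).
(Equivalently this is ζ(2) − Σ_{k≤9n} 1/k^2.)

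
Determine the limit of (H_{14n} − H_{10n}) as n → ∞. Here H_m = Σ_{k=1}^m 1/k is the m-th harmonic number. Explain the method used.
lim = ln(14/10) = ln(7/5)

Euler-Maclaurin gives H_m = ln m + γ + 1/(2m) + O(1/m^2). The γ and O(1/m) terms cancel in the difference:
  H_{14n} − H_{10n} = ln(14n) − ln(10n) + O(1/n) = ln(14/10) + O(1/n).
Hence the limit is ln(14/10) = ln(7/5).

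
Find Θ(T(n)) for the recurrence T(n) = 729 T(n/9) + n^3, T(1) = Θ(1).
T(n) = Θ(n^3 log n)

log_9 729 = 3, and f(n) = n^3 = Θ(n^(log_9 729)). This is Case 2 of the master theorem: T(n) = Θ(f(n) · log n) = Θ(n^3 log n).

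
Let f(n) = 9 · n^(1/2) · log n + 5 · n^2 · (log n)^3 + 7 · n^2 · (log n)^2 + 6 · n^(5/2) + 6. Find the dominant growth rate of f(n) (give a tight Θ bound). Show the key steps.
f(n) ∈ Θ(n^(5/2))

Compare the terms by growth order. For large n, n^a · (log n)^b dominates n^a' · (log n)^b' iff a > a', or (a = a' and b > b'). Ranking the 5 terms shows the dominant one is 6 · n^(5/2). Hence f(n) ∈ Θ(n^(5/2)).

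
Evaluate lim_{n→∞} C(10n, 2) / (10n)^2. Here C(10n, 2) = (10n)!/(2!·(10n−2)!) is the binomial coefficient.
lim = 1/2! = 1/2

With N = 10n → ∞: C(N, 2) / N^2 = [N(N−1)…(N−1)] / (2! · N^2) = (1/2!) · 1 · (1 − 1/(10n)). Each factor → 1 as N → ∞, so the limit is 1/2! = 1/2.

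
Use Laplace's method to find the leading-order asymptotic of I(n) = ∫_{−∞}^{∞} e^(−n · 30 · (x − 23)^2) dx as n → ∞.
I(n) = sqrt(π/(30n))

Here φ(x) = 30 · (x − 23)^2 has its unique minimum at x* = 23 with φ(x*) = 0 and φ''(x*) = 60. Laplace's method gives
  I(n) ~ e^(−n φ(x*)) · sqrt(2π / (n · φ''(x*))) = sqrt(2π / (60n)) = sqrt(π/(30n)).
This is exact: substituting u = (x − 23)·sqrt(30n) gives I(n) = (1/sqrt(30n)) ∫_{−∞}^{∞} e^(−u^2) du = sqrt(π/(30n)).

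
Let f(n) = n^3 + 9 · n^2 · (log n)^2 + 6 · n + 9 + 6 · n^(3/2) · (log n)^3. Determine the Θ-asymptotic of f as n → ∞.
f(n) ∈ Θ(n^3)

Compare the terms by growth order. For large n, n^a · (log n)^b dominates n^a' · (log n)^b' iff a > a', or (a = a' and b > b'). Ranking the 5 terms shows the dominant one is n^3. Hence f(n) ∈ Θ(n^3).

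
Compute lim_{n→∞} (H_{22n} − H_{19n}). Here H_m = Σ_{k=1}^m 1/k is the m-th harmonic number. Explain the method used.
lim = ln(22/19)

Euler-Maclaurin gives H_m = ln m + γ + 1/(2m) + O(1/m^2). The γ and O(1/m) terms cancel in the difference:
  H_{22n} − H_{19n} = ln(22n) − ln(19n) + O(1/n) = ln(22/19) + O(1/n).
Hence the limit is ln(22/19).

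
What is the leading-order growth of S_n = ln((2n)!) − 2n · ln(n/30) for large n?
S_n ~ 2n · (ln 60 − 1) + O(ln n)

Stirling: ln((2n)!) = 2n ln(2n) − 2n + O(ln n).
  S_n = 2n ln(2n) − 2n − 2n ln(n/30) + O(ln n)
      = 2n ln(2n) − 2n ln n + 2n ln 30 − 2n + O(ln n)
      = 2n ln 2 + 2n ln 30 − 2n + O(ln n)
      = 2n (ln 60 − 1) + O(ln n).
Numerically ln(60) − 1 ≈ 3.0943.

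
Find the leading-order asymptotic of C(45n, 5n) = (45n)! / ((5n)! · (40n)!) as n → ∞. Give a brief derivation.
C(45n, 5n) ~ (387420489/16777216)^(5n) · sqrt(9/(16π·5n))

Write N = 5n. Apply Stirling to each factorial:
  (9N)! ~ sqrt(2π·9N) · (9N/e)^(9N),
  N! ~ sqrt(2π N) · (N/e)^N,
  (8N)! ~ sqrt(2π·8N) · (8N/e)^(8N).
The exponential factors combine to (9N)^(9N) / (N^N · (8N)^(8N)) = 9^(9N)/8^(8N) = (9^9/8^8)^N = (387420489/16777216)^N.
The square-root prefactors combine to sqrt(2π·9N) / (sqrt(2π N)·sqrt(2π·8N)) = sqrt(9 / (2π·8·N)) = sqrt(9/(16π·5n)).
Substituting N = 5n: C(45n, 5n) ~ (387420489/16777216)^(5n) · sqrt(9/(16π·5n)).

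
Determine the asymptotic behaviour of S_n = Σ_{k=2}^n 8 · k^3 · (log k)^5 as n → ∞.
S_n ~ 2 · n^4 · (log n)^5

By integral comparison, S_n = ∫_1^n 8 · x^3 · (log x)^5 dx + O(n^3 · (log n)^5). For the integral, the leading term of ∫_1^n x^3 (log x)^5 dx is n^4/4 · (log n)^5 (by repeated integration by parts; each step lowers the log-exponent and produces a relatively O(1/log n) correction). Hence S_n ~ 2 · n^4 · (log n)^5.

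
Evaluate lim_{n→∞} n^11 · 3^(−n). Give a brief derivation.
lim = 0

Exponentials with base > 1 dominate every fixed polynomial: for any fixed c, n^c / 3^n → 0 as n → ∞ (e.g. by the ratio test, or by writing 3^n = e^(n ln 3) and noting e^(n ln 3) / n^c → ∞). Hence n^11 · 3^(−n) = n^11 / 3^n → 0.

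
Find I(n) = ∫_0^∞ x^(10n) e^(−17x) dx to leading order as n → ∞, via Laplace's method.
I(n) ~ (sqrt(2π·10n) / 17) · (10n/(17e))^(10n)

Write the integrand as exp(10n ln x − 17x) and set f(x) = 10n ln x − 17x. Then f'(x) = 10n/x − 17 = 0 at x* = 10n/17, and f''(x*) = −10n/x*^2 = −17^2/(10n). Laplace's method (interior maximum) gives
  I(n) ~ e^(f(x*)) · sqrt(2π / |f''(x*)|)
        = exp(10n ln(10n/17) − 10n) · sqrt(2π · 10n / 17^2)
        = (10n/17)^(10n) e^(−10n) · sqrt(2π·10n) / 17
        = (sqrt(2π·10n) / 17) · (10n/(17e))^(10n).
This matches Γ(10n+1)/17^(10n+1) with Stirling applied to Γ.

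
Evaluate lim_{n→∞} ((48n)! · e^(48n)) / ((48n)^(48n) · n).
lim = 0

Stirling: (48n)! ~ sqrt(2π·48n) · (48n/e)^(48n). Hence
  (48n)! · e^(48n) / (48n)^(48n) ~ sqrt(2π·48n).
Dividing by n: sqrt(2π·48n) / n = sqrt(2π·48) · n^((1−2)/2), so the expression behaves like sqrt(2π·48) · n^((1−2)/2) → 0.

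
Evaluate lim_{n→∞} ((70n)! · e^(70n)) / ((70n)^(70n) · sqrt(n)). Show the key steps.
lim = sqrt(2π·70)

Stirling: (70n)! ~ sqrt(2π·70n) · (70n/e)^(70n). Hence
  (70n)! · e^(70n) / (70n)^(70n) ~ sqrt(2π·70n).
Dividing by sqrt(n): sqrt(2π·70n) / sqrt(n) = sqrt(2π·70) · n^((1−1)/2), so the limit is sqrt(2π·70).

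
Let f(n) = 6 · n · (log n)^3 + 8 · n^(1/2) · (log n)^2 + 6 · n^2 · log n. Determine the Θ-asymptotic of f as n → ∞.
f(n) ∈ Θ(n^2 · log n)

Compare the terms by growth order. For large n, n^a · (log n)^b dominates n^a' · (log n)^b' iff a > a', or (a = a' and b > b'). Ranking the 3 terms shows the dominant one is 6 · n^2 · log n. Hence f(n) ∈ Θ(n^2 · log n).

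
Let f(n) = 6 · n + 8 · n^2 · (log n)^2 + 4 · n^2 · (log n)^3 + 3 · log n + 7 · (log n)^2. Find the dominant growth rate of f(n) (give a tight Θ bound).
f(n) ∈ Θ(n^2 · (log n)^3)

Compare the terms by growth order. For large n, n^a · (log n)^b dominates n^a' · (log n)^b' iff a > a', or (a = a' and b > b'). Ranking the 5 terms shows the dominant one is 4 · n^2 · (log n)^3. Hence f(n) ∈ Θ(n^2 · (log n)^3).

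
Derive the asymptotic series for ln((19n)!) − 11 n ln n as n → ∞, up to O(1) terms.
ln((19n)!) − 11 n ln n = 8 n ln n + 19(ln 19 − 1) n + (1/2) ln(2π·19n) + O(1/n)

Stirling: ln((19n)!) = 19n ln(19n) − 19n + (1/2) ln(2π·19n) + O(1/n).
Expand 19n ln(19n) = 19n (ln n + ln 19) = 19n ln n + 19n ln 19.
Subtract 11n ln n: leading term is (19 − 11) n ln n = 8 n ln n. The next term is 19n ln 19 − 19n = 19(ln 19 − 1) n. Then the (1/2) ln(2π·19n) correction.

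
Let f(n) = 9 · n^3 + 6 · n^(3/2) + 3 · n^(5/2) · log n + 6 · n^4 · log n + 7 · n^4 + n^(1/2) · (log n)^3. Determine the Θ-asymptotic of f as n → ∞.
f(n) ∈ Θ(n^4 · log n)

Compare the terms by growth order. For large n, n^a · (log n)^b dominates n^a' · (log n)^b' iff a > a', or (a = a' and b > b'). Ranking the 6 terms shows the dominant one is 6 · n^4 · log n. Hence f(n) ∈ Θ(n^4 · log n).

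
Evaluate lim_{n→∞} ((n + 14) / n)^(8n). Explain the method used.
lim = e^112

Rewrite as (1 + 14/n)^(8n). By the standard limit (1 + x/n)^n → e^x, we have (1 + 14/n)^n → e^14, and raising to the 8th power gives e^112.
More precisely, ln[(1 + 14/n)^(8n)] = 8n · ln(1 + 14/n) = 8n · (14/n + O(1/n^2)) = 112 + O(1/n) → 112.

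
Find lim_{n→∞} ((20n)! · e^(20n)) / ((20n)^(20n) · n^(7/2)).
lim = 0

Stirling: (20n)! ~ sqrt(2π·20n) · (20n/e)^(20n). Hence
  (20n)! · e^(20n) / (20n)^(20n) ~ sqrt(2π·20n).
Dividing by n^(7/2): sqrt(2π·20n) / n^(7/2) = sqrt(2π·20) · n^((1−7)/2), so the expression behaves like sqrt(2π·20) · n^((1−7)/2) → 0.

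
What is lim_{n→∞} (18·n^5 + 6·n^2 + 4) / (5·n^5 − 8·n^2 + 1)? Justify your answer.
lim = 18/5

For large n the leading n^5 terms dominate both numerator and denominator. Dividing top and bottom by n^5, every other term tends to 0, leaving 18/5.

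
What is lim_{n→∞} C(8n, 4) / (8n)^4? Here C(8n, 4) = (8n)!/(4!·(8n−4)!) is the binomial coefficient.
lim = 1/4! = 1/24

With N = 8n → ∞: C(N, 4) / N^4 = [N(N−1)…(N−3)] / (4! · N^4) = (1/4!) · 1 · (1 − 1/(8n)) · (1 − 2/(8n)) · (1 − 3/(8n)). Each factor → 1 as N → ∞, so the limit is 1/4! = 1/24.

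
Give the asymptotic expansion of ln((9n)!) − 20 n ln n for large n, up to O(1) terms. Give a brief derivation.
ln((9n)!) − 20 n ln n = −11 n ln n + 9(ln 9 − 1) n + (1/2) ln(2π·9n) + O(1/n)

Stirling: ln((9n)!) = 9n ln(9n) − 9n + (1/2) ln(2π·9n) + O(1/n).
Expand 9n ln(9n) = 9n (ln n + ln 9) = 9n ln n + 9n ln 9.
Subtract 20n ln n: leading term is (9 − 20) n ln n = −11 n ln n. The next term is 9n ln 9 − 9n = 9(ln 9 − 1) n. Then the (1/2) ln(2π·9n) correction.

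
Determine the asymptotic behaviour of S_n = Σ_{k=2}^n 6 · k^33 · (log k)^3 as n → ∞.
S_n ~ 3 · n^34 · (log n)^3 / 17

By integral comparison, S_n = ∫_1^n 6 · x^33 · (log x)^3 dx + O(n^33 · (log n)^3). For the integral, the leading term of ∫_1^n x^33 (log x)^3 dx is n^34/34 · (log n)^3 (by repeated integration by parts; each step lowers the log-exponent and produces a relatively O(1/log n) correction). Hence S_n ~ 3 · n^34 · (log n)^3 / 17.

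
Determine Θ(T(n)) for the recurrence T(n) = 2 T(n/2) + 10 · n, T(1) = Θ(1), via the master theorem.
T(n) = Θ(n log n)

log_2 2 = 1, and f(n) = 10 · n = Θ(n^(log_2 2)). This is Case 2 of the master theorem: T(n) = Θ(f(n) · log n) = Θ(n log n).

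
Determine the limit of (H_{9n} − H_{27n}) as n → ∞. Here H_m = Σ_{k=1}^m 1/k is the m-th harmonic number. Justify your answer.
lim = ln(9/27) = −ln 3

Euler-Maclaurin gives H_m = ln m + γ + 1/(2m) + O(1/m^2). The γ and O(1/m) terms cancel in the difference:
  H_{9n} − H_{27n} = ln(9n) − ln(27n) + O(1/n) = ln(9/27) + O(1/n).
Hence the limit is ln(9/27) = −ln 3.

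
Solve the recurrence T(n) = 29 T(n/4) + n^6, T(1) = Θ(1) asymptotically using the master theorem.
T(n) = Θ(n^6)

log_4 29 ≈ 2.429. f(n) = n^6 dominates n^(log_4 29) since 6 > 2.429, and the regularity condition a·f(n/b) = 29·(n/4)^6 = (29/4096)·n^6 ≤ c·f(n) holds with c = 29/4096 ≈ 0.00708 < 1. So this is Case 3: T(n) = Θ(f(n)) = Θ(n^6).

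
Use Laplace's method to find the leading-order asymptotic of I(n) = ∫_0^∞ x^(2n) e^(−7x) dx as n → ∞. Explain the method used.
I(n) ~ (sqrt(2π·2n) / 7) · (2n/(7e))^(2n)

Write the integrand as exp(2n ln x − 7x) and set f(x) = 2n ln x − 7x. Then f'(x) = 2n/x − 7 = 0 at x* = 2n/7, and f''(x*) = −2n/x*^2 = −7^2/(2n). Laplace's method (interior maximum) gives
  I(n) ~ e^(f(x*)) · sqrt(2π / |f''(x*)|)
        = exp(2n ln(2n/7) − 2n) · sqrt(2π · 2n / 7^2)
        = (2n/7)^(2n) e^(−2n) · sqrt(2π·2n) / 7
        = (sqrt(2π·2n) / 7) · (2n/(7e))^(2n).
This matches Γ(2n+1)/7^(2n+1) with Stirling applied to Γ.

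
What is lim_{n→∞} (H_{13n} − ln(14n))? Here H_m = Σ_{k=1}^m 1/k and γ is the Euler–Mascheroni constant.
lim = ln(13/14) + γ

By Euler-Maclaurin, H_m = ln m + γ + O(1/m). So
  H_{13n} − ln(14n) = ln(13n) + γ − ln(14n) + O(1/n)
                       = ln(13/14) + γ + O(1/n).
Hence the limit is ln(13/14) + γ.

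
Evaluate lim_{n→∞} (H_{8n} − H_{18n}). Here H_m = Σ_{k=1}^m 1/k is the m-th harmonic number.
lim = ln(8/18) = ln(4/9)

Euler-Maclaurin gives H_m = ln m + γ + 1/(2m) + O(1/m^2). The γ and O(1/m) terms cancel in the difference:
  H_{8n} − H_{18n} = ln(8n) − ln(18n) + O(1/n) = ln(8/18) + O(1/n).
Hence the limit is ln(8/18) = ln(4/9).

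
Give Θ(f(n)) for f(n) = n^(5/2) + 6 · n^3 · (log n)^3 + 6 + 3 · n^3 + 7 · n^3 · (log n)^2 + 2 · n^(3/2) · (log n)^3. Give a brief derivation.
f(n) ∈ Θ(n^3 · (log n)^3)

Compare the terms by growth order. For large n, n^a · (log n)^b dominates n^a' · (log n)^b' iff a > a', or (a = a' and b > b'). Ranking the 6 terms shows the dominant one is 6 · n^3 · (log n)^3. Hence f(n) ∈ Θ(n^3 · (log n)^3).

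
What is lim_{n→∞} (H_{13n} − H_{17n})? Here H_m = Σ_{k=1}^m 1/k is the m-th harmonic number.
lim = ln(13/17)

Euler-Maclaurin gives H_m = ln m + γ + 1/(2m) + O(1/m^2). The γ and O(1/m) terms cancel in the difference:
  H_{13n} − H_{17n} = ln(13n) − ln(17n) + O(1/n) = ln(13/17) + O(1/n).
Hence the limit is ln(13/17).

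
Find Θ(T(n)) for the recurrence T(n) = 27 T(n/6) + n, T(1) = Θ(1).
T(n) = Θ(n^(log_6 27))

Master theorem: compare f(n) = n to n^(log_6 27) where log_6 27 ≈ 1.839. Since 1 < log_6 27, we have f(n) = O(n^(log_6 27 − ε)) for some ε > 0 — Case 1. Hence T(n) = Θ(n^(log_6 27)).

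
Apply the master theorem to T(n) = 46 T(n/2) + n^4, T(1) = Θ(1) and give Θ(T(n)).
T(n) = Θ(n^(log_2 46))

Master theorem: compare f(n) = n^4 to n^(log_2 46) where log_2 46 ≈ 5.524. Since 4 < log_2 46, we have f(n) = O(n^(log_2 46 − ε)) for some ε > 0 — Case 1. Hence T(n) = Θ(n^(log_2 46)).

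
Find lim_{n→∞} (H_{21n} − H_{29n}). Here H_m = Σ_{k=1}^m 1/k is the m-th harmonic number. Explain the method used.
lim = ln(21/29)

Euler-Maclaurin gives H_m = ln m + γ + 1/(2m) + O(1/m^2). The γ and O(1/m) terms cancel in the difference:
  H_{21n} − H_{29n} = ln(21n) − ln(29n) + O(1/n) = ln(21/29) + O(1/n).
Hence the limit is ln(21/29).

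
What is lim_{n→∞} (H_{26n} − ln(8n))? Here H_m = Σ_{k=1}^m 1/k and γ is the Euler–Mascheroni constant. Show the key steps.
lim = ln(13/4) + γ

By Euler-Maclaurin, H_m = ln m + γ + O(1/m). So
  H_{26n} − ln(8n) = ln(26n) + γ − ln(8n) + O(1/n)
                       = ln(26/8) + γ + O(1/n).
Hence the limit is ln(26/8) + γ (= ln(13/4)).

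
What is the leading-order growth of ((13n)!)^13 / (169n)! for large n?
((13n)!)^13/(169n)! ~ ((2π·13n)^(12/2) / sqrt(13)) · 13^(−13·13n)  →  0

Write N = 13n. Stirling: N! ~ sqrt(2π N)(N/e)^N and (13N)! ~ sqrt(2π·13N)·(13N/e)^(13N).
  (N!)^13/(13N)! ~ (2π N)^(13/2) (N/e)^(13N) / [sqrt(2π·13N) (13N/e)^(13N)]
     = (2π N)^(13/2) / sqrt(2π·13N) · (N/(13N))^(13N)
     = (2π N)^((13−1)/2) / sqrt(13) · 13^(−13N).
Since 13^13 > 1, the factor 13^(−13N) decays exponentially, so the ratio → 0. Substituting N = 13n gives the stated form.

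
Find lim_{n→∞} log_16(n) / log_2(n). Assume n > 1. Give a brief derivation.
lim = ln(2) / ln(16) = log_16(2)

Change of base: log_16(n) = ln n / ln 16 and log_2(n) = ln n / ln 2. The ratio is (ln n / ln 16) · (ln 2 / ln n) = ln 2 / ln 16, a constant independent of n. So the limit is ln 2 / ln 16 = log_16(2).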